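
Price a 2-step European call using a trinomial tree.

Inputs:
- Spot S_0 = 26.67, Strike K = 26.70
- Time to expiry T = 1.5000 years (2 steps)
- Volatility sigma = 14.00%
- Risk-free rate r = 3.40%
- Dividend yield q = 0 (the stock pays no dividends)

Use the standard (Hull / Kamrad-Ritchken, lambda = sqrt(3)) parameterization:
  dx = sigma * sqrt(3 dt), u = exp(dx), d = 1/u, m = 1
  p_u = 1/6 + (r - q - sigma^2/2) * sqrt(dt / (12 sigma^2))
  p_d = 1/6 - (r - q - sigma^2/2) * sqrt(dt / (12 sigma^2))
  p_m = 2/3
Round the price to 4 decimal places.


Answer: Price = V(0,0) = 2.2308

Derivation:
dt = T/N = 0.750000; dx = sigma*sqrt(3*dt) = 0.210000
u = exp(dx) = 1.233678; d = 1/u = 0.810584
p_u = 0.209881, p_m = 0.666667, p_d = 0.123452
Discount per step: exp(-r*dt) = 0.974822
Stock lattice S(k, j) with j the centered position index:
  k=0: S(0,+0) = 26.6700
  k=1: S(1,-1) = 21.6183; S(1,+0) = 26.6700; S(1,+1) = 32.9022
  k=2: S(2,-2) = 17.5234; S(2,-1) = 21.6183; S(2,+0) = 26.6700; S(2,+1) = 32.9022; S(2,+2) = 40.5907
Terminal payoffs V(N, j) = max(S_T - K, 0):
  V(2,-2) = 0.000000; V(2,-1) = 0.000000; V(2,+0) = 0.000000; V(2,+1) = 6.202194; V(2,+2) = 13.890715
Backward induction: V(k, j) = exp(-r*dt) * [p_u * V(k+1, j+1) + p_m * V(k+1, j) + p_d * V(k+1, j-1)]
  V(1,-1) = exp(-r*dt) * [p_u*0.000000 + p_m*0.000000 + p_d*0.000000] = 0.000000
  V(1,+0) = exp(-r*dt) * [p_u*6.202194 + p_m*0.000000 + p_d*0.000000] = 1.268948
  V(1,+1) = exp(-r*dt) * [p_u*13.890715 + p_m*6.202194 + p_d*0.000000] = 6.872685
  V(0,+0) = exp(-r*dt) * [p_u*6.872685 + p_m*1.268948 + p_d*0.000000] = 2.230794


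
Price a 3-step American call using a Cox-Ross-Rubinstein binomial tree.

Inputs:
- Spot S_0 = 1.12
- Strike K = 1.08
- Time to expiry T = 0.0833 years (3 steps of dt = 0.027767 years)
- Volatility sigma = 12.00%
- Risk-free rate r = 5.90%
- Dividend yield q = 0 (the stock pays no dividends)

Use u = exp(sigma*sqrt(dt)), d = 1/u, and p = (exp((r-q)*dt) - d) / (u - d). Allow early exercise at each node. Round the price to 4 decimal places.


Answer: Price = V(0,0) = 0.0478

Derivation:
dt = T/N = 0.027767
u = exp(sigma*sqrt(dt)) = 1.020197; d = 1/u = 0.980203
p = (exp((r-q)*dt) - d) / (u - d) = 0.535996
Discount per step: exp(-r*dt) = 0.998363
Stock lattice S(k, i) with i counting down-moves:
  k=0: S(0,0) = 1.1200
  k=1: S(1,0) = 1.1426; S(1,1) = 1.0978
  k=2: S(2,0) = 1.1657; S(2,1) = 1.1200; S(2,2) = 1.0761
  k=3: S(3,0) = 1.1892; S(3,1) = 1.1426; S(3,2) = 1.0978; S(3,3) = 1.0548
Terminal payoffs V(N, i) = max(S_T - K, 0):
  V(3,0) = 0.109243; V(3,1) = 0.062621; V(3,2) = 0.017827; V(3,3) = 0.000000
Backward induction: V(k, i) = exp(-r*dt) * [p * V(k+1, i) + (1-p) * V(k+1, i+1)]; then take max(V_cont, immediate exercise) for American.
  V(2,0) = exp(-r*dt) * [p*0.109243 + (1-p)*0.062621] = 0.087467; exercise = 0.085699; V(2,0) = max -> 0.087467
  V(2,1) = exp(-r*dt) * [p*0.062621 + (1-p)*0.017827] = 0.041768; exercise = 0.040000; V(2,1) = max -> 0.041768
  V(2,2) = exp(-r*dt) * [p*0.017827 + (1-p)*0.000000] = 0.009540; exercise = 0.000000; V(2,2) = max -> 0.009540
  V(1,0) = exp(-r*dt) * [p*0.087467 + (1-p)*0.041768] = 0.066154; exercise = 0.062621; V(1,0) = max -> 0.066154
  V(1,1) = exp(-r*dt) * [p*0.041768 + (1-p)*0.009540] = 0.026770; exercise = 0.017827; V(1,1) = max -> 0.026770
  V(0,0) = exp(-r*dt) * [p*0.066154 + (1-p)*0.026770] = 0.047801; exercise = 0.040000; V(0,0) = max -> 0.047801


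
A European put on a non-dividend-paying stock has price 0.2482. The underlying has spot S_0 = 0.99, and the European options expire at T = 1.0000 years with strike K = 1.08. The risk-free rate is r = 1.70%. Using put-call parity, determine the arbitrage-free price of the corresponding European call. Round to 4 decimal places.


Put-call parity: C - P = S_0 * exp(-qT) - K * exp(-rT).
S_0 * exp(-qT) = 0.9900 * 1.00000000 = 0.99000000
K * exp(-rT) = 1.0800 * 0.98314368 = 1.06179518
C = P + S*exp(-qT) - K*exp(-rT)
C = 0.2482 + 0.99000000 - 1.06179518 = 0.1764

Answer: Call price = 0.1764


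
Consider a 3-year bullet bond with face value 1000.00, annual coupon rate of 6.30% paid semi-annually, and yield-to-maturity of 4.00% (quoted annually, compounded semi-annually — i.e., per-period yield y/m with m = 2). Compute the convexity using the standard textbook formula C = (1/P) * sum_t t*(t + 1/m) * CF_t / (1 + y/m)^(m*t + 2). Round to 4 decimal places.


Coupon per period c = face * coupon_rate / m = 31.500000
Periods per year m = 2; per-period yield y/m = 0.020000
Number of cashflows N = 6
Cashflows (t years, CF_t, discount factor 1/(1+y/m)^(m*t), PV):
  t = 0.5000: CF_t = 31.500000, DF = 0.980392, PV = 30.882353
  t = 1.0000: CF_t = 31.500000, DF = 0.961169, PV = 30.276817
  t = 1.5000: CF_t = 31.500000, DF = 0.942322, PV = 29.683154
  t = 2.0000: CF_t = 31.500000, DF = 0.923845, PV = 29.101131
  t = 2.5000: CF_t = 31.500000, DF = 0.905731, PV = 28.530521
  t = 3.0000: CF_t = 1031.500000, DF = 0.887971, PV = 915.942481
Price P = sum_t PV_t = 1064.416455
Convexity numerator sum_t t*(t + 1/m) * CF_t / (1+y/m)^(m*t + 2):
  t = 0.5000: term = 14.841577
  t = 1.0000: term = 43.651696
  t = 1.5000: term = 85.591562
  t = 2.0000: term = 139.855493
  t = 2.5000: term = 205.669842
  t = 3.0000: term = 9243.940838
Convexity = (1/P) * sum = 9733.551007 / 1064.416455 = 9.144495

Answer: Convexity = 9.1445


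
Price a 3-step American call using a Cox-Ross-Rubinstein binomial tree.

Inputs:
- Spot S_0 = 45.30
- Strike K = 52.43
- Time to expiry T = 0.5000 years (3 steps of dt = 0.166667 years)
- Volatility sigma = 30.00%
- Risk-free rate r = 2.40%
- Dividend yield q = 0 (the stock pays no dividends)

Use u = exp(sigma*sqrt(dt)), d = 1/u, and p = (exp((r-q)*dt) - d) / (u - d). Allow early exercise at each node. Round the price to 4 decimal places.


dt = T/N = 0.166667
u = exp(sigma*sqrt(dt)) = 1.130290; d = 1/u = 0.884728
p = (exp((r-q)*dt) - d) / (u - d) = 0.485741
Discount per step: exp(-r*dt) = 0.996008
Stock lattice S(k, i) with i counting down-moves:
  k=0: S(0,0) = 45.3000
  k=1: S(1,0) = 51.2021; S(1,1) = 40.0782
  k=2: S(2,0) = 57.8733; S(2,1) = 45.3000; S(2,2) = 35.4583
  k=3: S(3,0) = 65.4136; S(3,1) = 51.2021; S(3,2) = 40.0782; S(3,3) = 31.3710
Terminal payoffs V(N, i) = max(S_T - K, 0):
  V(3,0) = 12.983620; V(3,1) = 0.000000; V(3,2) = 0.000000; V(3,3) = 0.000000
Backward induction: V(k, i) = exp(-r*dt) * [p * V(k+1, i) + (1-p) * V(k+1, i+1)]; then take max(V_cont, immediate exercise) for American.
  V(2,0) = exp(-r*dt) * [p*12.983620 + (1-p)*0.000000] = 6.281505; exercise = 5.443292; V(2,0) = max -> 6.281505
  V(2,1) = exp(-r*dt) * [p*0.000000 + (1-p)*0.000000] = 0.000000; exercise = 0.000000; V(2,1) = max -> 0.000000
  V(2,2) = exp(-r*dt) * [p*0.000000 + (1-p)*0.000000] = 0.000000; exercise = 0.000000; V(2,2) = max -> 0.000000
  V(1,0) = exp(-r*dt) * [p*6.281505 + (1-p)*0.000000] = 3.039007; exercise = 0.000000; V(1,0) = max -> 3.039007
  V(1,1) = exp(-r*dt) * [p*0.000000 + (1-p)*0.000000] = 0.000000; exercise = 0.000000; V(1,1) = max -> 0.000000
  V(0,0) = exp(-r*dt) * [p*3.039007 + (1-p)*0.000000] = 1.470279; exercise = 0.000000; V(0,0) = max -> 1.470279

Answer: Price = V(0,0) = 1.4703


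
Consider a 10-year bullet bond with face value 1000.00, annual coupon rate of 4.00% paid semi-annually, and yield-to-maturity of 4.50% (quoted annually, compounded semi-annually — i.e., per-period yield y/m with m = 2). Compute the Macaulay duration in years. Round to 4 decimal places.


Answer: Macaulay duration = 8.2978 years

Derivation:
Coupon per period c = face * coupon_rate / m = 20.000000
Periods per year m = 2; per-period yield y/m = 0.022500
Number of cashflows N = 20
Cashflows (t years, CF_t, discount factor 1/(1+y/m)^(m*t), PV):
  t = 0.5000: CF_t = 20.000000, DF = 0.977995, PV = 19.559902
  t = 1.0000: CF_t = 20.000000, DF = 0.956474, PV = 19.129489
  t = 1.5000: CF_t = 20.000000, DF = 0.935427, PV = 18.708546
  t = 2.0000: CF_t = 20.000000, DF = 0.914843, PV = 18.296867
  t = 2.5000: CF_t = 20.000000, DF = 0.894712, PV = 17.894246
  t = 3.0000: CF_t = 20.000000, DF = 0.875024, PV = 17.500485
  t = 3.5000: CF_t = 20.000000, DF = 0.855769, PV = 17.115389
  t = 4.0000: CF_t = 20.000000, DF = 0.836938, PV = 16.738767
  t = 4.5000: CF_t = 20.000000, DF = 0.818522, PV = 16.370432
  t = 5.0000: CF_t = 20.000000, DF = 0.800510, PV = 16.010203
  t = 5.5000: CF_t = 20.000000, DF = 0.782895, PV = 15.657900
  t = 6.0000: CF_t = 20.000000, DF = 0.765667, PV = 15.313350
  t = 6.5000: CF_t = 20.000000, DF = 0.748819, PV = 14.976381
  t = 7.0000: CF_t = 20.000000, DF = 0.732341, PV = 14.646827
  t = 7.5000: CF_t = 20.000000, DF = 0.716226, PV = 14.324526
  t = 8.0000: CF_t = 20.000000, DF = 0.700466, PV = 14.009316
  t = 8.5000: CF_t = 20.000000, DF = 0.685052, PV = 13.701042
  t = 9.0000: CF_t = 20.000000, DF = 0.669978, PV = 13.399553
  t = 9.5000: CF_t = 20.000000, DF = 0.655235, PV = 13.104697
  t = 10.0000: CF_t = 1020.000000, DF = 0.640816, PV = 653.632801
Price P = sum_t PV_t = 960.090719
Macaulay numerator sum_t t * PV_t:
  t * PV_t at t = 0.5000: 9.779951
  t * PV_t at t = 1.0000: 19.129489
  t * PV_t at t = 1.5000: 28.062820
  t * PV_t at t = 2.0000: 36.593734
  t * PV_t at t = 2.5000: 44.735616
  t * PV_t at t = 3.0000: 52.501456
  t * PV_t at t = 3.5000: 59.903862
  t * PV_t at t = 4.0000: 66.955068
  t * PV_t at t = 4.5000: 73.666945
  t * PV_t at t = 5.0000: 80.051013
  t * PV_t at t = 5.5000: 86.118449
  t * PV_t at t = 6.0000: 91.880097
  t * PV_t at t = 6.5000: 97.346476
  t * PV_t at t = 7.0000: 102.527791
  t * PV_t at t = 7.5000: 107.433941
  t * PV_t at t = 8.0000: 112.074527
  t * PV_t at t = 8.5000: 116.458861
  t * PV_t at t = 9.0000: 120.595973
  t * PV_t at t = 9.5000: 124.494620
  t * PV_t at t = 10.0000: 6536.328011
Macaulay duration D = (sum_t t * PV_t) / P = 7966.638701 / 960.090719 = 8.297798


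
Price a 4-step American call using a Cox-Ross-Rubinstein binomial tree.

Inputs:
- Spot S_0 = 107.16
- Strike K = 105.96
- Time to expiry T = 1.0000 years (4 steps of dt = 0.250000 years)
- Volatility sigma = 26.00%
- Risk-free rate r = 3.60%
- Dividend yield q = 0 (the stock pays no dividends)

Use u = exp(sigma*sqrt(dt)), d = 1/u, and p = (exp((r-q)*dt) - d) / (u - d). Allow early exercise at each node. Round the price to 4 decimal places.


Answer: Price = V(0,0) = 13.0264

Derivation:
dt = T/N = 0.250000
u = exp(sigma*sqrt(dt)) = 1.138828; d = 1/u = 0.878095
p = (exp((r-q)*dt) - d) / (u - d) = 0.502220
Discount per step: exp(-r*dt) = 0.991040
Stock lattice S(k, i) with i counting down-moves:
  k=0: S(0,0) = 107.1600
  k=1: S(1,0) = 122.0368; S(1,1) = 94.0967
  k=2: S(2,0) = 138.9790; S(2,1) = 107.1600; S(2,2) = 82.6259
  k=3: S(3,0) = 158.2733; S(3,1) = 122.0368; S(3,2) = 94.0967; S(3,3) = 72.5534
  k=4: S(4,0) = 180.2461; S(4,1) = 138.9790; S(4,2) = 107.1600; S(4,3) = 82.6259; S(4,4) = 63.7088
Terminal payoffs V(N, i) = max(S_T - K, 0):
  V(4,0) = 74.286083; V(4,1) = 33.019028; V(4,2) = 1.200000; V(4,3) = 0.000000; V(4,4) = 0.000000
Backward induction: V(k, i) = exp(-r*dt) * [p * V(k+1, i) + (1-p) * V(k+1, i+1)]; then take max(V_cont, immediate exercise) for American.
  V(3,0) = exp(-r*dt) * [p*74.286083 + (1-p)*33.019028] = 53.262623; exercise = 52.313262; V(3,0) = max -> 53.262623
  V(3,1) = exp(-r*dt) * [p*33.019028 + (1-p)*1.200000] = 17.026211; exercise = 16.076850; V(3,1) = max -> 17.026211
  V(3,2) = exp(-r*dt) * [p*1.200000 + (1-p)*0.000000] = 0.597264; exercise = 0.000000; V(3,2) = max -> 0.597264
  V(3,3) = exp(-r*dt) * [p*0.000000 + (1-p)*0.000000] = 0.000000; exercise = 0.000000; V(3,3) = max -> 0.000000
  V(2,0) = exp(-r*dt) * [p*53.262623 + (1-p)*17.026211] = 34.909245; exercise = 33.019028; V(2,0) = max -> 34.909245
  V(2,1) = exp(-r*dt) * [p*17.026211 + (1-p)*0.597264] = 8.768926; exercise = 1.200000; V(2,1) = max -> 8.768926
  V(2,2) = exp(-r*dt) * [p*0.597264 + (1-p)*0.000000] = 0.297270; exercise = 0.000000; V(2,2) = max -> 0.297270
  V(1,0) = exp(-r*dt) * [p*34.909245 + (1-p)*8.768926] = 21.700916; exercise = 16.076850; V(1,0) = max -> 21.700916
  V(1,1) = exp(-r*dt) * [p*8.768926 + (1-p)*0.297270] = 4.511118; exercise = 0.000000; V(1,1) = max -> 4.511118
  V(0,0) = exp(-r*dt) * [p*21.700916 + (1-p)*4.511118] = 13.026404; exercise = 1.200000; V(0,0) = max -> 13.026404


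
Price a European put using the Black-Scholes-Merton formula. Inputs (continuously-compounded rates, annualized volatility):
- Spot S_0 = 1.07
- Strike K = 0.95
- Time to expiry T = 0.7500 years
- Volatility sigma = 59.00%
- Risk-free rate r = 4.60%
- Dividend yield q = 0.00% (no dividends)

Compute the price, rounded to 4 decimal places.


Answer: Price = 0.1331

Derivation:
d1 = (ln(S/K) + (r - q + 0.5*sigma^2) * T) / (sigma * sqrt(T)) = 0.55580129
d2 = d1 - sigma * sqrt(T) = 0.04484630
exp(-rT) = 0.96608834; exp(-qT) = 1.00000000
P = K * exp(-rT) * N(-d2) - S_0 * exp(-qT) * N(-d1)
N(-d1) = 0.28917335; N(-d2) = 0.48211491
P = 0.9500 * 0.96608834 * 0.48211491 - 1.0700 * 1.00000000 * 0.28917335 = 0.1331


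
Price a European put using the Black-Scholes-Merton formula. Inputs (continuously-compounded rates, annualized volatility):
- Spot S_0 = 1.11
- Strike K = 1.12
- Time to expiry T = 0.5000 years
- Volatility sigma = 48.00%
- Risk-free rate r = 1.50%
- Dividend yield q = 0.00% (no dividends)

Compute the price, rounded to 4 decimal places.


Answer: Price = 0.1505

Derivation:
d1 = (ln(S/K) + (r - q + 0.5*sigma^2) * T) / (sigma * sqrt(T)) = 0.16537852
d2 = d1 - sigma * sqrt(T) = -0.17403274
exp(-rT) = 0.99252805; exp(-qT) = 1.00000000
P = K * exp(-rT) * N(-d2) - S_0 * exp(-qT) * N(-d1)
N(-d1) = 0.43432303; N(-d2) = 0.56908013
P = 1.1200 * 0.99252805 * 0.56908013 - 1.1100 * 1.00000000 * 0.43432303 = 0.1505


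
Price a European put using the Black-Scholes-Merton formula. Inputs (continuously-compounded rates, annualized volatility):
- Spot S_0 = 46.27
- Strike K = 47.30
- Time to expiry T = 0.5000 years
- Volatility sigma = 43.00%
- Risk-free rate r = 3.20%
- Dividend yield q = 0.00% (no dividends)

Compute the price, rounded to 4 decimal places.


Answer: Price = 5.7486

Derivation:
d1 = (ln(S/K) + (r - q + 0.5*sigma^2) * T) / (sigma * sqrt(T)) = 0.13224050
d2 = d1 - sigma * sqrt(T) = -0.17181541
exp(-rT) = 0.98412732; exp(-qT) = 1.00000000
P = K * exp(-rT) * N(-d2) - S_0 * exp(-qT) * N(-d1)
N(-d1) = 0.44739703; N(-d2) = 0.56820868
P = 47.3000 * 0.98412732 * 0.56820868 - 46.2700 * 1.00000000 * 0.44739703 = 5.7486


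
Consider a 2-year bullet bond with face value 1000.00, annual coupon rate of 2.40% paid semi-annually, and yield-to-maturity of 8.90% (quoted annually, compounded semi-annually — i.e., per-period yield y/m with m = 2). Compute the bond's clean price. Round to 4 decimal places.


Answer: Price = 883.2689

Derivation:
Coupon per period c = face * coupon_rate / m = 12.000000
Periods per year m = 2; per-period yield y/m = 0.044500
Number of cashflows N = 4
Cashflows (t years, CF_t, discount factor 1/(1+y/m)^(m*t), PV):
  t = 0.5000: CF_t = 12.000000, DF = 0.957396, PV = 11.488751
  t = 1.0000: CF_t = 12.000000, DF = 0.916607, PV = 10.999283
  t = 1.5000: CF_t = 12.000000, DF = 0.877556, PV = 10.530668
  t = 2.0000: CF_t = 1012.000000, DF = 0.840168, PV = 850.250185
Price P = sum_t PV_t = 883.268886


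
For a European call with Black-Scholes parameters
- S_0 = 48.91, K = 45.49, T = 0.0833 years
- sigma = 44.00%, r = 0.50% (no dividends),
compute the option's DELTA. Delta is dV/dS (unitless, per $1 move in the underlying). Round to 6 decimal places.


d1 = 0.6375953922; d2 = 0.5106037389
phi(d1) = 0.3255619622; exp(-qT) = 1.0000000000; exp(-rT) = 0.9995835867
N(d1) = 0.7381314520
Delta = exp(-qT) * N(d1) = 1.0000000000 * 0.7381314520 = 0.738131

Answer: Delta = 0.738131


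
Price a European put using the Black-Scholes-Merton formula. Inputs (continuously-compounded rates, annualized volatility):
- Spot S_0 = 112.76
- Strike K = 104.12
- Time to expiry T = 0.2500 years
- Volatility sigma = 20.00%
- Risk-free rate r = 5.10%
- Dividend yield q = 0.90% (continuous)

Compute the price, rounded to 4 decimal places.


d1 = (ln(S/K) + (r - q + 0.5*sigma^2) * T) / (sigma * sqrt(T)) = 0.95217586
d2 = d1 - sigma * sqrt(T) = 0.85217586
exp(-rT) = 0.98733094; exp(-qT) = 0.99775253
P = K * exp(-rT) * N(-d2) - S_0 * exp(-qT) * N(-d1)
N(-d1) = 0.17050390; N(-d2) = 0.19705825
P = 104.1200 * 0.98733094 * 0.19705825 - 112.7600 * 0.99775253 * 0.17050390 = 1.0750

Answer: Price = 1.0750


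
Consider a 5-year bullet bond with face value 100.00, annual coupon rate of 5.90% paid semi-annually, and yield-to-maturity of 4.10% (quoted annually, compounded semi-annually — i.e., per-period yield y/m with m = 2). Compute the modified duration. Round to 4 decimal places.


Coupon per period c = face * coupon_rate / m = 2.950000
Periods per year m = 2; per-period yield y/m = 0.020500
Number of cashflows N = 10
Cashflows (t years, CF_t, discount factor 1/(1+y/m)^(m*t), PV):
  t = 0.5000: CF_t = 2.950000, DF = 0.979912, PV = 2.890740
  t = 1.0000: CF_t = 2.950000, DF = 0.960227, PV = 2.832670
  t = 1.5000: CF_t = 2.950000, DF = 0.940938, PV = 2.775767
  t = 2.0000: CF_t = 2.950000, DF = 0.922036, PV = 2.720007
  t = 2.5000: CF_t = 2.950000, DF = 0.903514, PV = 2.665367
  t = 3.0000: CF_t = 2.950000, DF = 0.885364, PV = 2.611824
  t = 3.5000: CF_t = 2.950000, DF = 0.867579, PV = 2.559357
  t = 4.0000: CF_t = 2.950000, DF = 0.850151, PV = 2.507945
  t = 4.5000: CF_t = 2.950000, DF = 0.833073, PV = 2.457565
  t = 5.0000: CF_t = 102.950000, DF = 0.816338, PV = 84.041977
Price P = sum_t PV_t = 108.063218
First compute Macaulay numerator sum_t t * PV_t:
  t * PV_t at t = 0.5000: 1.445370
  t * PV_t at t = 1.0000: 2.832670
  t * PV_t at t = 1.5000: 4.163650
  t * PV_t at t = 2.0000: 5.440013
  t * PV_t at t = 2.5000: 6.663417
  t * PV_t at t = 3.0000: 7.835473
  t * PV_t at t = 3.5000: 8.957751
  t * PV_t at t = 4.0000: 10.031779
  t * PV_t at t = 4.5000: 11.059040
  t * PV_t at t = 5.0000: 420.209885
Macaulay duration D = 478.639049 / 108.063218 = 4.429250
Modified duration = D / (1 + y/m) = 4.429250 / (1 + 0.020500) = 4.340275

Answer: Modified duration = 4.3403


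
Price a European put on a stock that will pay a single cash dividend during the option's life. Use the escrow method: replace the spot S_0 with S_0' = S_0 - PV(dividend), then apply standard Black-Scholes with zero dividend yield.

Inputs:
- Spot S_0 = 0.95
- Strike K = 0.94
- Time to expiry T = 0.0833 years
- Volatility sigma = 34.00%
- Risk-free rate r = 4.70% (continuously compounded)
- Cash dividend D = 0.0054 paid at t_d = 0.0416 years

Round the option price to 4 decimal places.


PV(D) = D * exp(-r * t_d) = 0.0054 * 0.99804671 = 0.00538945
S_0' = S_0 - PV(D) = 0.9500 - 0.00538945 = 0.94461055
d1 = (ln(S_0'/K) + (r + sigma^2/2)*T) / (sigma*sqrt(T)) = 0.13882299
d2 = d1 - sigma*sqrt(T) = 0.04069308
exp(-rT) = 0.99609255
N(-d1) = 0.44479501; N(-d2) = 0.48377029
P = K * exp(-rT) * N(-d2) - S_0' * N(-d1) = 0.9400 * 0.99609255 * 0.48377029 - 0.94461055 * 0.44479501 = 0.0328

Answer: Price = 0.0328


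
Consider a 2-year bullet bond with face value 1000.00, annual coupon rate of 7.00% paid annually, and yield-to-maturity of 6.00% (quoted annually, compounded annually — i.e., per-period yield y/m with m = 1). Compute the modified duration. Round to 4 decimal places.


Coupon per period c = face * coupon_rate / m = 70.000000
Periods per year m = 1; per-period yield y/m = 0.060000
Number of cashflows N = 2
Cashflows (t years, CF_t, discount factor 1/(1+y/m)^(m*t), PV):
  t = 1.0000: CF_t = 70.000000, DF = 0.943396, PV = 66.037736
  t = 2.0000: CF_t = 1070.000000, DF = 0.889996, PV = 952.296191
Price P = sum_t PV_t = 1018.333927
First compute Macaulay numerator sum_t t * PV_t:
  t * PV_t at t = 1.0000: 66.037736
  t * PV_t at t = 2.0000: 1904.592382
Macaulay duration D = 1970.630117 / 1018.333927 = 1.935151
Modified duration = D / (1 + y/m) = 1.935151 / (1 + 0.060000) = 1.825614

Answer: Modified duration = 1.8256


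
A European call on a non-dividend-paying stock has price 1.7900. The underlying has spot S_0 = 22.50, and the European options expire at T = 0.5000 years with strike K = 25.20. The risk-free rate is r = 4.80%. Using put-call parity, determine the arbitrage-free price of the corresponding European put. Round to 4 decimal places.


Put-call parity: C - P = S_0 * exp(-qT) - K * exp(-rT).
S_0 * exp(-qT) = 22.5000 * 1.00000000 = 22.50000000
K * exp(-rT) = 25.2000 * 0.97628571 = 24.60239989
P = C - S*exp(-qT) + K*exp(-rT)
P = 1.7900 - 22.50000000 + 24.60239989 = 3.8924

Answer: Put price = 3.8924


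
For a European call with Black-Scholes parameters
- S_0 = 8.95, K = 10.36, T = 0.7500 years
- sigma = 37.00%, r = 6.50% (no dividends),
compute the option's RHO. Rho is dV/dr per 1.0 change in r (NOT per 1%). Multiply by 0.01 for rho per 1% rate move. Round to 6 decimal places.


Answer: Rho = 2.376180

Derivation:
d1 = -0.1442164940; d2 = -0.4646458934
phi(d1) = 0.3948150973; exp(-qT) = 1.0000000000; exp(-rT) = 0.9524192047
N(d2) = 0.3210925306
Rho = K*T*exp(-rT)*N(d2) = 10.3600 * 0.7500 * 0.9524192047 * 0.3210925306 = 2.376180


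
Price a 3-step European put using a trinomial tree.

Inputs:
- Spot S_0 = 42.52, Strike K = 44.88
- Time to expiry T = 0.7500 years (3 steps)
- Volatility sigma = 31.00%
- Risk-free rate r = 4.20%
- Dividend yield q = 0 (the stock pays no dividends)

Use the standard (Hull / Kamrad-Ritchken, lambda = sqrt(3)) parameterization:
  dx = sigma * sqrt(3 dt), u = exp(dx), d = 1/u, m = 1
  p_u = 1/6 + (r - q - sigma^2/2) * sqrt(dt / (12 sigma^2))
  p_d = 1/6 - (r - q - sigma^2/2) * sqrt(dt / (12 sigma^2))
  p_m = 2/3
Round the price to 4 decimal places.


Answer: Price = V(0,0) = 5.0467

Derivation:
dt = T/N = 0.250000; dx = sigma*sqrt(3*dt) = 0.268468
u = exp(dx) = 1.307959; d = 1/u = 0.764550
p_u = 0.163850, p_m = 0.666667, p_d = 0.169484
Discount per step: exp(-r*dt) = 0.989555
Stock lattice S(k, j) with j the centered position index:
  k=0: S(0,+0) = 42.5200
  k=1: S(1,-1) = 32.5087; S(1,+0) = 42.5200; S(1,+1) = 55.6144
  k=2: S(2,-2) = 24.8545; S(2,-1) = 32.5087; S(2,+0) = 42.5200; S(2,+1) = 55.6144; S(2,+2) = 72.7414
  k=3: S(3,-3) = 19.0025; S(3,-2) = 24.8545; S(3,-1) = 32.5087; S(3,+0) = 42.5200; S(3,+1) = 55.6144; S(3,+2) = 72.7414; S(3,+3) = 95.1427
Terminal payoffs V(N, j) = max(K - S_T, 0):
  V(3,-3) = 25.877493; V(3,-2) = 20.025500; V(3,-1) = 12.371335; V(3,+0) = 2.360000; V(3,+1) = 0.000000; V(3,+2) = 0.000000; V(3,+3) = 0.000000
Backward induction: V(k, j) = exp(-r*dt) * [p_u * V(k+1, j+1) + p_m * V(k+1, j) + p_d * V(k+1, j-1)]
  V(2,-2) = exp(-r*dt) * [p_u*12.371335 + p_m*20.025500 + p_d*25.877493] = 19.556756
  V(2,-1) = exp(-r*dt) * [p_u*2.360000 + p_m*12.371335 + p_d*20.025500] = 11.902600
  V(2,+0) = exp(-r*dt) * [p_u*0.000000 + p_m*2.360000 + p_d*12.371335] = 3.631737
  V(2,+1) = exp(-r*dt) * [p_u*0.000000 + p_m*0.000000 + p_d*2.360000] = 0.395803
  V(2,+2) = exp(-r*dt) * [p_u*0.000000 + p_m*0.000000 + p_d*0.000000] = 0.000000
  V(1,-1) = exp(-r*dt) * [p_u*3.631737 + p_m*11.902600 + p_d*19.556756] = 11.720956
  V(1,+0) = exp(-r*dt) * [p_u*0.395803 + p_m*3.631737 + p_d*11.902600] = 4.456268
  V(1,+1) = exp(-r*dt) * [p_u*0.000000 + p_m*0.395803 + p_d*3.631737] = 0.870203
  V(0,+0) = exp(-r*dt) * [p_u*0.870203 + p_m*4.456268 + p_d*11.720956] = 5.046669


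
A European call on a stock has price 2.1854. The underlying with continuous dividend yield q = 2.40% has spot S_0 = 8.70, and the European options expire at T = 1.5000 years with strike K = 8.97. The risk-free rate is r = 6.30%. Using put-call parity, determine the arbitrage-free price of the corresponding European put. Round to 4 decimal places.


Put-call parity: C - P = S_0 * exp(-qT) - K * exp(-rT).
S_0 * exp(-qT) = 8.7000 * 0.96464029 = 8.39237055
K * exp(-rT) = 8.9700 * 0.90982773 = 8.16115478
P = C - S*exp(-qT) + K*exp(-rT)
P = 2.1854 - 8.39237055 + 8.16115478 = 1.9542

Answer: Put price = 1.9542


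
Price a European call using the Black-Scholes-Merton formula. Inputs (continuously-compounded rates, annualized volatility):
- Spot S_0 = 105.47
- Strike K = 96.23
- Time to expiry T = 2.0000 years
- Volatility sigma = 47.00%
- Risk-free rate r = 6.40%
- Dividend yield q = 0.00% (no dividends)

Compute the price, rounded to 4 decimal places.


Answer: Price = 36.4385

Derivation:
d1 = (ln(S/K) + (r - q + 0.5*sigma^2) * T) / (sigma * sqrt(T)) = 0.66285302
d2 = d1 - sigma * sqrt(T) = -0.00182736
exp(-rT) = 0.87985338; exp(-qT) = 1.00000000
C = S_0 * exp(-qT) * N(d1) - K * exp(-rT) * N(d2)
N(d1) = 0.74628765; N(d2) = 0.49927099
C = 105.4700 * 1.00000000 * 0.74628765 - 96.2300 * 0.87985338 * 0.49927099 = 36.4385


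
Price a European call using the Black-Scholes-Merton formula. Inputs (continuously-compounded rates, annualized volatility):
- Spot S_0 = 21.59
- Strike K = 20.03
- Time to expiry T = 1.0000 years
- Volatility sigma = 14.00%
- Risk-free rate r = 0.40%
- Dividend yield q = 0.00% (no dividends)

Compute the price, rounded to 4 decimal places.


Answer: Price = 2.1585

Derivation:
d1 = (ln(S/K) + (r - q + 0.5*sigma^2) * T) / (sigma * sqrt(T)) = 0.63427925
d2 = d1 - sigma * sqrt(T) = 0.49427925
exp(-rT) = 0.99600799; exp(-qT) = 1.00000000
C = S_0 * exp(-qT) * N(d1) - K * exp(-rT) * N(d2)
N(d1) = 0.73705070; N(d2) = 0.68944551
C = 21.5900 * 1.00000000 * 0.73705070 - 20.0300 * 0.99600799 * 0.68944551 = 2.1585


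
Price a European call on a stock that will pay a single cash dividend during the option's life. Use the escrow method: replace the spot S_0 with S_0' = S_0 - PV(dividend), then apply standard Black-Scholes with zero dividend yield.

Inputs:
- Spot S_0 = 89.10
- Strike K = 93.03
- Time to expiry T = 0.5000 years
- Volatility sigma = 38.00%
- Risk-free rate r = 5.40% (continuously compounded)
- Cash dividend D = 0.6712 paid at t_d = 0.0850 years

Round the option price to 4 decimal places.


Answer: Price = 8.5413

Derivation:
PV(D) = D * exp(-r * t_d) = 0.6712 * 0.99542052 = 0.66812625
S_0' = S_0 - PV(D) = 89.1000 - 0.66812625 = 88.43187375
d1 = (ln(S_0'/K) + (r + sigma^2/2)*T) / (sigma*sqrt(T)) = 0.04618690
d2 = d1 - sigma*sqrt(T) = -0.22251368
exp(-rT) = 0.97336124
N(d1) = 0.51841936; N(d2) = 0.41195701
C = S_0' * N(d1) - K * exp(-rT) * N(d2) = 88.43187375 * 0.51841936 - 93.0300 * 0.97336124 * 0.41195701 = 8.5413


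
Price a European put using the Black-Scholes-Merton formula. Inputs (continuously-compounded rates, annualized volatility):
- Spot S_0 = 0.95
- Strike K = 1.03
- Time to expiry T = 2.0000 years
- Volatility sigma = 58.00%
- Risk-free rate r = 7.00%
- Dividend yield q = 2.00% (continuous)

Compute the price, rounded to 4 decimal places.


Answer: Price = 0.2792

Derivation:
d1 = (ln(S/K) + (r - q + 0.5*sigma^2) * T) / (sigma * sqrt(T)) = 0.43346609
d2 = d1 - sigma * sqrt(T) = -0.38677777
exp(-rT) = 0.86935824; exp(-qT) = 0.96078944
P = K * exp(-rT) * N(-d2) - S_0 * exp(-qT) * N(-d1)
N(-d1) = 0.33233810; N(-d2) = 0.65053963
P = 1.0300 * 0.86935824 * 0.65053963 - 0.9500 * 0.96078944 * 0.33233810 = 0.2792


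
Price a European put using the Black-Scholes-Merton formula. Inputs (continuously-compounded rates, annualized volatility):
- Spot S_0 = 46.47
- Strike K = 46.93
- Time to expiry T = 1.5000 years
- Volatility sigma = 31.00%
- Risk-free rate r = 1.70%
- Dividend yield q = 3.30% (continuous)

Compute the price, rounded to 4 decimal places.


d1 = (ln(S/K) + (r - q + 0.5*sigma^2) * T) / (sigma * sqrt(T)) = 0.10067880
d2 = d1 - sigma * sqrt(T) = -0.27899211
exp(-rT) = 0.97482238; exp(-qT) = 0.95170516
P = K * exp(-rT) * N(-d2) - S_0 * exp(-qT) * N(-d1)
N(-d1) = 0.45990272; N(-d2) = 0.60987456
P = 46.9300 * 0.97482238 * 0.60987456 - 46.4700 * 0.95170516 * 0.45990272 = 7.5613

Answer: Price = 7.5613


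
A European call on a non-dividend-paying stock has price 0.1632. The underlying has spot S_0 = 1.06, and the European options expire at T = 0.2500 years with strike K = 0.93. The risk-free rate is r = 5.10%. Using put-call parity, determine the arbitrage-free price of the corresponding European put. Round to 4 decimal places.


Put-call parity: C - P = S_0 * exp(-qT) - K * exp(-rT).
S_0 * exp(-qT) = 1.0600 * 1.00000000 = 1.06000000
K * exp(-rT) = 0.9300 * 0.98733094 = 0.91821777
P = C - S*exp(-qT) + K*exp(-rT)
P = 0.1632 - 1.06000000 + 0.91821777 = 0.0214

Answer: Put price = 0.0214


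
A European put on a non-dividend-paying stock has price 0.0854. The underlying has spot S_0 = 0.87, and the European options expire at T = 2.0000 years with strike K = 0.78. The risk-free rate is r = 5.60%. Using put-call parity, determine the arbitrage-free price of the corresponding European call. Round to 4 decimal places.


Put-call parity: C - P = S_0 * exp(-qT) - K * exp(-rT).
S_0 * exp(-qT) = 0.8700 * 1.00000000 = 0.87000000
K * exp(-rT) = 0.7800 * 0.89404426 = 0.69735452
C = P + S*exp(-qT) - K*exp(-rT)
C = 0.0854 + 0.87000000 - 0.69735452 = 0.2580

Answer: Call price = 0.2580


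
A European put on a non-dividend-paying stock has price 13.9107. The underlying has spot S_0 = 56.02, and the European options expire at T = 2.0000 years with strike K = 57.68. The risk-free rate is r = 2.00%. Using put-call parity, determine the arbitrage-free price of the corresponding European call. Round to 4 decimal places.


Put-call parity: C - P = S_0 * exp(-qT) - K * exp(-rT).
S_0 * exp(-qT) = 56.0200 * 1.00000000 = 56.02000000
K * exp(-rT) = 57.6800 * 0.96078944 = 55.41833485
C = P + S*exp(-qT) - K*exp(-rT)
C = 13.9107 + 56.02000000 - 55.41833485 = 14.5124

Answer: Call price = 14.5124


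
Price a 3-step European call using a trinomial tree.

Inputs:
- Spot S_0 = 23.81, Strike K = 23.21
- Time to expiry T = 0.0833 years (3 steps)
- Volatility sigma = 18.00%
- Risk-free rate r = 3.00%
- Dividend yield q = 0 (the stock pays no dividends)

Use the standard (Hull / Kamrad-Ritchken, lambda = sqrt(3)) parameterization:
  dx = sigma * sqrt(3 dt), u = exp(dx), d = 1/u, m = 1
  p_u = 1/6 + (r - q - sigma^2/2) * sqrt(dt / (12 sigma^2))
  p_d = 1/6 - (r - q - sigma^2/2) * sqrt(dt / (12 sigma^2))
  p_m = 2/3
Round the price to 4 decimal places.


dt = T/N = 0.027767; dx = sigma*sqrt(3*dt) = 0.051951
u = exp(dx) = 1.053324; d = 1/u = 0.949375
p_u = 0.170355, p_m = 0.666667, p_d = 0.162979
Discount per step: exp(-r*dt) = 0.999167
Stock lattice S(k, j) with j the centered position index:
  k=0: S(0,+0) = 23.8100
  k=1: S(1,-1) = 22.6046; S(1,+0) = 23.8100; S(1,+1) = 25.0797
  k=2: S(2,-2) = 21.4603; S(2,-1) = 22.6046; S(2,+0) = 23.8100; S(2,+1) = 25.0797; S(2,+2) = 26.4170
  k=3: S(3,-3) = 20.3739; S(3,-2) = 21.4603; S(3,-1) = 22.6046; S(3,+0) = 23.8100; S(3,+1) = 25.0797; S(3,+2) = 26.4170; S(3,+3) = 27.8257
Terminal payoffs V(N, j) = max(S_T - K, 0):
  V(3,-3) = 0.000000; V(3,-2) = 0.000000; V(3,-1) = 0.000000; V(3,+0) = 0.600000; V(3,+1) = 1.869651; V(3,+2) = 3.207005; V(3,+3) = 4.615672
Backward induction: V(k, j) = exp(-r*dt) * [p_u * V(k+1, j+1) + p_m * V(k+1, j) + p_d * V(k+1, j-1)]
  V(2,-2) = exp(-r*dt) * [p_u*0.000000 + p_m*0.000000 + p_d*0.000000] = 0.000000
  V(2,-1) = exp(-r*dt) * [p_u*0.600000 + p_m*0.000000 + p_d*0.000000] = 0.102128
  V(2,+0) = exp(-r*dt) * [p_u*1.869651 + p_m*0.600000 + p_d*0.000000] = 0.717905
  V(2,+1) = exp(-r*dt) * [p_u*3.207005 + p_m*1.869651 + p_d*0.600000] = 1.888975
  V(2,+2) = exp(-r*dt) * [p_u*4.615672 + p_m*3.207005 + p_d*1.869651] = 3.226329
  V(1,-1) = exp(-r*dt) * [p_u*0.717905 + p_m*0.102128 + p_d*0.000000] = 0.190225
  V(1,+0) = exp(-r*dt) * [p_u*1.888975 + p_m*0.717905 + p_d*0.102128] = 0.816363
  V(1,+1) = exp(-r*dt) * [p_u*3.226329 + p_m*1.888975 + p_d*0.717905] = 1.924336
  V(0,+0) = exp(-r*dt) * [p_u*1.924336 + p_m*0.816363 + p_d*0.190225] = 0.902312

Answer: Price = V(0,0) = 0.9023


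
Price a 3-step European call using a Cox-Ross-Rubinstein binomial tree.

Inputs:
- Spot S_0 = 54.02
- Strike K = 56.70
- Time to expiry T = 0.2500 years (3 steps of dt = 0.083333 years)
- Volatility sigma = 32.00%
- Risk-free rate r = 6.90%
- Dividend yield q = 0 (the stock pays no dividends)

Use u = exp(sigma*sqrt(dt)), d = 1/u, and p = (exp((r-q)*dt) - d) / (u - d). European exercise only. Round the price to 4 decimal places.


Answer: Price = V(0,0) = 2.8325

Derivation:
dt = T/N = 0.083333
u = exp(sigma*sqrt(dt)) = 1.096777; d = 1/u = 0.911762
p = (exp((r-q)*dt) - d) / (u - d) = 0.508090
Discount per step: exp(-r*dt) = 0.994266
Stock lattice S(k, i) with i counting down-moves:
  k=0: S(0,0) = 54.0200
  k=1: S(1,0) = 59.2479; S(1,1) = 49.2534
  k=2: S(2,0) = 64.9817; S(2,1) = 54.0200; S(2,2) = 44.9074
  k=3: S(3,0) = 71.2705; S(3,1) = 59.2479; S(3,2) = 49.2534; S(3,3) = 40.9449
Terminal payoffs V(N, i) = max(S_T - K, 0):
  V(3,0) = 14.570499; V(3,1) = 2.547903; V(3,2) = 0.000000; V(3,3) = 0.000000
Backward induction: V(k, i) = exp(-r*dt) * [p * V(k+1, i) + (1-p) * V(k+1, i+1)].
  V(2,0) = exp(-r*dt) * [p*14.570499 + (1-p)*2.547903] = 8.606838
  V(2,1) = exp(-r*dt) * [p*2.547903 + (1-p)*0.000000] = 1.287143
  V(2,2) = exp(-r*dt) * [p*0.000000 + (1-p)*0.000000] = 0.000000
  V(1,0) = exp(-r*dt) * [p*8.606838 + (1-p)*1.287143] = 4.977507
  V(1,1) = exp(-r*dt) * [p*1.287143 + (1-p)*0.000000] = 0.650236
  V(0,0) = exp(-r*dt) * [p*4.977507 + (1-p)*0.650236] = 2.832547


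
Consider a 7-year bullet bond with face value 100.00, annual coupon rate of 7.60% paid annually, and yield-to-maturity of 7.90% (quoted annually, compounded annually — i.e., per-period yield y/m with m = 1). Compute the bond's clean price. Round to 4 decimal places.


Answer: Price = 98.4327

Derivation:
Coupon per period c = face * coupon_rate / m = 7.600000
Periods per year m = 1; per-period yield y/m = 0.079000
Number of cashflows N = 7
Cashflows (t years, CF_t, discount factor 1/(1+y/m)^(m*t), PV):
  t = 1.0000: CF_t = 7.600000, DF = 0.926784, PV = 7.043559
  t = 2.0000: CF_t = 7.600000, DF = 0.858929, PV = 6.527858
  t = 3.0000: CF_t = 7.600000, DF = 0.796041, PV = 6.049915
  t = 4.0000: CF_t = 7.600000, DF = 0.737758, PV = 5.606965
  t = 5.0000: CF_t = 7.600000, DF = 0.683743, PV = 5.196445
  t = 6.0000: CF_t = 7.600000, DF = 0.633682, PV = 4.815983
  t = 7.0000: CF_t = 107.600000, DF = 0.587286, PV = 63.192008
Price P = sum_t PV_t = 98.432733


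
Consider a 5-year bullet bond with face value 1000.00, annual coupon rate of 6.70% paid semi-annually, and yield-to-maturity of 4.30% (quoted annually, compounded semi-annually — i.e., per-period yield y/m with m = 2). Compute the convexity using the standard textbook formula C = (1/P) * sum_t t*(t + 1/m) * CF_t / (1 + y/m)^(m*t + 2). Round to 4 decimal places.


Coupon per period c = face * coupon_rate / m = 33.500000
Periods per year m = 2; per-period yield y/m = 0.021500
Number of cashflows N = 10
Cashflows (t years, CF_t, discount factor 1/(1+y/m)^(m*t), PV):
  t = 0.5000: CF_t = 33.500000, DF = 0.978953, PV = 32.794909
  t = 1.0000: CF_t = 33.500000, DF = 0.958348, PV = 32.104659
  t = 1.5000: CF_t = 33.500000, DF = 0.938177, PV = 31.428937
  t = 2.0000: CF_t = 33.500000, DF = 0.918431, PV = 30.767437
  t = 2.5000: CF_t = 33.500000, DF = 0.899100, PV = 30.119860
  t = 3.0000: CF_t = 33.500000, DF = 0.880177, PV = 29.485913
  t = 3.5000: CF_t = 33.500000, DF = 0.861651, PV = 28.865309
  t = 4.0000: CF_t = 33.500000, DF = 0.843515, PV = 28.257767
  t = 4.5000: CF_t = 33.500000, DF = 0.825762, PV = 27.663012
  t = 5.0000: CF_t = 1033.500000, DF = 0.808381, PV = 835.462135
Price P = sum_t PV_t = 1106.949939
Convexity numerator sum_t t*(t + 1/m) * CF_t / (1+y/m)^(m*t + 2):
  t = 0.5000: term = 15.714469
  t = 1.0000: term = 46.151156
  t = 1.5000: term = 90.359581
  t = 2.0000: term = 147.429565
  t = 2.5000: term = 216.489817
  t = 3.0000: term = 296.706553
  t = 3.5000: term = 387.282171
  t = 4.0000: term = 487.453960
  t = 4.5000: term = 596.492853
  t = 5.0000: term = 22018.246181
Convexity = (1/P) * sum = 24302.326306 / 1106.949939 = 21.954314

Answer: Convexity = 21.9543


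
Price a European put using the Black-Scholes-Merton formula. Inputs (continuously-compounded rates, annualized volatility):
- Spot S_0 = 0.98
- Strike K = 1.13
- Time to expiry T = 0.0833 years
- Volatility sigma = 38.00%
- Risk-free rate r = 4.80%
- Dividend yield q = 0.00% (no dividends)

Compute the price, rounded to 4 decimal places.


Answer: Price = 0.1512

Derivation:
d1 = (ln(S/K) + (r - q + 0.5*sigma^2) * T) / (sigma * sqrt(T)) = -1.20727742
d2 = d1 - sigma * sqrt(T) = -1.31695203
exp(-rT) = 0.99600958; exp(-qT) = 1.00000000
P = K * exp(-rT) * N(-d2) - S_0 * exp(-qT) * N(-d1)
N(-d1) = 0.88633734; N(-d2) = 0.90607265
P = 1.1300 * 0.99600958 * 0.90607265 - 0.9800 * 1.00000000 * 0.88633734 = 0.1512


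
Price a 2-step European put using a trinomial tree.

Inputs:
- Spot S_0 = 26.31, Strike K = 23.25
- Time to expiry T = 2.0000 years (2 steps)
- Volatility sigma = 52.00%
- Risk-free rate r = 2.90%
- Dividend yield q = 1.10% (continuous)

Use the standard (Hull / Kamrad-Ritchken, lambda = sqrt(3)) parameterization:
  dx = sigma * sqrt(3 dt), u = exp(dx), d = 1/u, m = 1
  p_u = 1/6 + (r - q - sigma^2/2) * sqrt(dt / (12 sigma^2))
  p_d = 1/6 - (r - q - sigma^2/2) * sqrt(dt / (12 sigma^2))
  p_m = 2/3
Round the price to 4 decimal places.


dt = T/N = 1.000000; dx = sigma*sqrt(3*dt) = 0.900666
u = exp(dx) = 2.461243; d = 1/u = 0.406299
p_u = 0.101604, p_m = 0.666667, p_d = 0.231730
Discount per step: exp(-r*dt) = 0.971416
Stock lattice S(k, j) with j the centered position index:
  k=0: S(0,+0) = 26.3100
  k=1: S(1,-1) = 10.6897; S(1,+0) = 26.3100; S(1,+1) = 64.7553
  k=2: S(2,-2) = 4.3432; S(2,-1) = 10.6897; S(2,+0) = 26.3100; S(2,+1) = 64.7553; S(2,+2) = 159.3785
Terminal payoffs V(N, j) = max(K - S_T, 0):
  V(2,-2) = 18.906779; V(2,-1) = 12.560278; V(2,+0) = 0.000000; V(2,+1) = 0.000000; V(2,+2) = 0.000000
Backward induction: V(k, j) = exp(-r*dt) * [p_u * V(k+1, j+1) + p_m * V(k+1, j) + p_d * V(k+1, j-1)]
  V(1,-1) = exp(-r*dt) * [p_u*0.000000 + p_m*12.560278 + p_d*18.906779] = 12.390203
  V(1,+0) = exp(-r*dt) * [p_u*0.000000 + p_m*0.000000 + p_d*12.560278] = 2.827393
  V(1,+1) = exp(-r*dt) * [p_u*0.000000 + p_m*0.000000 + p_d*0.000000] = 0.000000
  V(0,+0) = exp(-r*dt) * [p_u*0.000000 + p_m*2.827393 + p_d*12.390203] = 4.620159

Answer: Price = V(0,0) = 4.6202


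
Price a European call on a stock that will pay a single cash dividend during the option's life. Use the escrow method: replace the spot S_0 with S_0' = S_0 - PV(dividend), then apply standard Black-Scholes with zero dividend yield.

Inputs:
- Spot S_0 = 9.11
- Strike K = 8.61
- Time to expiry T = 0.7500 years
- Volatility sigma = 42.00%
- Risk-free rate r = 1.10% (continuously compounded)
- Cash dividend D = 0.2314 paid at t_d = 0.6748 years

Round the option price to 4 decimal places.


PV(D) = D * exp(-r * t_d) = 0.2314 * 0.99260468 = 0.22968872
S_0' = S_0 - PV(D) = 9.1100 - 0.22968872 = 8.88031128
d1 = (ln(S_0'/K) + (r + sigma^2/2)*T) / (sigma*sqrt(T)) = 0.28953371
d2 = d1 - sigma*sqrt(T) = -0.07419696
exp(-rT) = 0.99178394
N(d1) = 0.61391351; N(d2) = 0.47042683
C = S_0' * N(d1) - K * exp(-rT) * N(d2) = 8.88031128 * 0.61391351 - 8.6100 * 0.99178394 * 0.47042683 = 1.4346

Answer: Price = 1.4346


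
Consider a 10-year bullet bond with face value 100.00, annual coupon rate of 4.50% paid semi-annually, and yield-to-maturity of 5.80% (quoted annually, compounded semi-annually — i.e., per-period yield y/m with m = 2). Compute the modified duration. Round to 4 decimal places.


Coupon per period c = face * coupon_rate / m = 2.250000
Periods per year m = 2; per-period yield y/m = 0.029000
Number of cashflows N = 20
Cashflows (t years, CF_t, discount factor 1/(1+y/m)^(m*t), PV):
  t = 0.5000: CF_t = 2.250000, DF = 0.971817, PV = 2.186589
  t = 1.0000: CF_t = 2.250000, DF = 0.944429, PV = 2.124965
  t = 1.5000: CF_t = 2.250000, DF = 0.917812, PV = 2.065078
  t = 2.0000: CF_t = 2.250000, DF = 0.891946, PV = 2.006878
  t = 2.5000: CF_t = 2.250000, DF = 0.866808, PV = 1.950319
  t = 3.0000: CF_t = 2.250000, DF = 0.842379, PV = 1.895354
  t = 3.5000: CF_t = 2.250000, DF = 0.818639, PV = 1.841938
  t = 4.0000: CF_t = 2.250000, DF = 0.795567, PV = 1.790027
  t = 4.5000: CF_t = 2.250000, DF = 0.773146, PV = 1.739579
  t = 5.0000: CF_t = 2.250000, DF = 0.751357, PV = 1.690553
  t = 5.5000: CF_t = 2.250000, DF = 0.730182, PV = 1.642909
  t = 6.0000: CF_t = 2.250000, DF = 0.709603, PV = 1.596607
  t = 6.5000: CF_t = 2.250000, DF = 0.689605, PV = 1.551610
  t = 7.0000: CF_t = 2.250000, DF = 0.670170, PV = 1.507882
  t = 7.5000: CF_t = 2.250000, DF = 0.651282, PV = 1.465386
  t = 8.0000: CF_t = 2.250000, DF = 0.632928, PV = 1.424087
  t = 8.5000: CF_t = 2.250000, DF = 0.615090, PV = 1.383952
  t = 9.0000: CF_t = 2.250000, DF = 0.597755, PV = 1.344949
  t = 9.5000: CF_t = 2.250000, DF = 0.580909, PV = 1.307045
  t = 10.0000: CF_t = 102.250000, DF = 0.564537, PV = 57.723921
Price P = sum_t PV_t = 90.239625
First compute Macaulay numerator sum_t t * PV_t:
  t * PV_t at t = 0.5000: 1.093294
  t * PV_t at t = 1.0000: 2.124965
  t * PV_t at t = 1.5000: 3.097617
  t * PV_t at t = 2.0000: 4.013756
  t * PV_t at t = 2.5000: 4.875797
  t * PV_t at t = 3.0000: 5.686061
  t * PV_t at t = 3.5000: 6.446781
  t * PV_t at t = 4.0000: 7.160107
  t * PV_t at t = 4.5000: 7.828105
  t * PV_t at t = 5.0000: 8.452765
  t * PV_t at t = 5.5000: 9.035997
  t * PV_t at t = 6.0000: 9.579642
  t * PV_t at t = 6.5000: 10.085467
  t * PV_t at t = 7.0000: 10.555172
  t * PV_t at t = 7.5000: 10.990391
  t * PV_t at t = 8.0000: 11.392696
  t * PV_t at t = 8.5000: 11.763595
  t * PV_t at t = 9.0000: 12.104540
  t * PV_t at t = 9.5000: 12.416923
  t * PV_t at t = 10.0000: 577.239207
Macaulay duration D = 725.942880 / 90.239625 = 8.044613
Modified duration = D / (1 + y/m) = 8.044613 / (1 + 0.029000) = 7.817894

Answer: Modified duration = 7.8179
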